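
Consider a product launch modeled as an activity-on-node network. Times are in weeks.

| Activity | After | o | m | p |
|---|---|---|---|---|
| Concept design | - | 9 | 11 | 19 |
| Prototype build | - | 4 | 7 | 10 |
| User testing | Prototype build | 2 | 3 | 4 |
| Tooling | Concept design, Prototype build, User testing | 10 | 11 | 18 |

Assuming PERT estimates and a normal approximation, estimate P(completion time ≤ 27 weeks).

0.920

te_Concept design = (9 + 4·11 + 19)/6 = 72/6 = 12; σ²_Concept design = ((19−9)/6)² = 2.778
te_Prototype build = (4 + 4·7 + 10)/6 = 42/6 = 7; σ²_Prototype build = ((10−4)/6)² = 1.000
te_User testing = (2 + 4·3 + 4)/6 = 18/6 = 3; σ²_User testing = ((4−2)/6)² = 0.111
te_Tooling = (10 + 4·11 + 18)/6 = 72/6 = 12; σ²_Tooling = ((18−10)/6)² = 1.778

Forward pass:
ES_Concept design = 0; EF_Concept design = 12
ES_Prototype build = 0; EF_Prototype build = 7
ES_User testing = 7; EF_User testing = 7+3 = 10
ES_Tooling = max(EF_Concept design=12, EF_Prototype build=7, EF_User testing=10) = 12; EF_Tooling = 12+12 = 24
Expected project duration μ = 24 weeks. Critical path: Concept design → Tooling.

Variance along critical path = 2.778 + 1.778 = 4.556; σ = √4.556 = 2.134 weeks.
Z = (27 − 24) / 2.134 = 1.406
P(T ≤ 27) = Φ(1.406) ≈ 0.920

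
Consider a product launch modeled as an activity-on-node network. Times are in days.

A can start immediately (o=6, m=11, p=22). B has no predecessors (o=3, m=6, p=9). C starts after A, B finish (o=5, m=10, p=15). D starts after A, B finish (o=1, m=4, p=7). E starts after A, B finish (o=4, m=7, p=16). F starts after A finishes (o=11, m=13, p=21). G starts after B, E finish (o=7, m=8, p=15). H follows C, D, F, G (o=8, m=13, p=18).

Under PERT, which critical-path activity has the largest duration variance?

te_A = (6 + 4·11 + 22)/6 = 72/6 = 12; σ²_A = ((22−6)/6)² = 7.111
te_B = (3 + 4·6 + 9)/6 = 36/6 = 6; σ²_B = ((9−3)/6)² = 1.000
te_C = (5 + 4·10 + 15)/6 = 60/6 = 10; σ²_C = ((15−5)/6)² = 2.778
te_D = (1 + 4·4 + 7)/6 = 24/6 = 4; σ²_D = ((7−1)/6)² = 1.000
te_E = (4 + 4·7 + 16)/6 = 48/6 = 8; σ²_E = ((16−4)/6)² = 4.000
te_F = (11 + 4·13 + 21)/6 = 84/6 = 14; σ²_F = ((21−11)/6)² = 2.778
te_G = (7 + 4·8 + 15)/6 = 54/6 = 9; σ²_G = ((15−7)/6)² = 1.778
te_H = (8 + 4·13 + 18)/6 = 78/6 = 13; σ²_H = ((18−8)/6)² = 2.778

Forward pass:
ES_A = 0; EF_A = 12
ES_B = 0; EF_B = 6
ES_C = max(EF_A=12, EF_B=6) = 12; EF_C = 12+10 = 22
ES_D = max(EF_A=12, EF_B=6) = 12; EF_D = 12+4 = 16
ES_E = max(EF_A=12, EF_B=6) = 12; EF_E = 12+8 = 20
ES_F = 12; EF_F = 12+14 = 26
ES_G = max(EF_B=6, EF_E=20) = 20; EF_G = 20+9 = 29
ES_H = max(EF_C=22, EF_D=16, EF_F=26, EF_G=29) = 29; EF_H = 29+13 = 42
Expected project duration μ = 42 days. Critical path: A → E → G → H.

Variances on critical path: σ²_A=7.111, σ²_E=4.000, σ²_G=1.778, σ²_H=2.778.
Largest is σ²_A = 7.111.

A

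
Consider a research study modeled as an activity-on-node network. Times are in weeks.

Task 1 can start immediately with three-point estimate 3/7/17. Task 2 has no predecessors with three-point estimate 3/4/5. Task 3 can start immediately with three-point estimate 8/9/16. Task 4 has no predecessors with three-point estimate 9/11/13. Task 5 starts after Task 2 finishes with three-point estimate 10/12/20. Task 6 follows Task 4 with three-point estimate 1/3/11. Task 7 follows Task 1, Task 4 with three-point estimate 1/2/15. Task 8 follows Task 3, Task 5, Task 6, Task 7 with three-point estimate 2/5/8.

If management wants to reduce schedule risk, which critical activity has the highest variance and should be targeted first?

te_Task 1 = (3 + 4·7 + 17)/6 = 48/6 = 8; σ²_Task 1 = ((17−3)/6)² = 5.444
te_Task 2 = (3 + 4·4 + 5)/6 = 24/6 = 4; σ²_Task 2 = ((5−3)/6)² = 0.111
te_Task 3 = (8 + 4·9 + 16)/6 = 60/6 = 10; σ²_Task 3 = ((16−8)/6)² = 1.778
te_Task 4 = (9 + 4·11 + 13)/6 = 66/6 = 11; σ²_Task 4 = ((13−9)/6)² = 0.444
te_Task 5 = (10 + 4·12 + 20)/6 = 78/6 = 13; σ²_Task 5 = ((20−10)/6)² = 2.778
te_Task 6 = (1 + 4·3 + 11)/6 = 24/6 = 4; σ²_Task 6 = ((11−1)/6)² = 2.778
te_Task 7 = (1 + 4·2 + 15)/6 = 24/6 = 4; σ²_Task 7 = ((15−1)/6)² = 5.444
te_Task 8 = (2 + 4·5 + 8)/6 = 30/6 = 5; σ²_Task 8 = ((8−2)/6)² = 1.000

Forward pass:
ES_Task 1 = 0; EF_Task 1 = 8
ES_Task 2 = 0; EF_Task 2 = 4
ES_Task 3 = 0; EF_Task 3 = 10
ES_Task 4 = 0; EF_Task 4 = 11
ES_Task 5 = 4; EF_Task 5 = 4+13 = 17
ES_Task 6 = 11; EF_Task 6 = 11+4 = 15
ES_Task 7 = max(EF_Task 1=8, EF_Task 4=11) = 11; EF_Task 7 = 11+4 = 15
ES_Task 8 = max(EF_Task 3=10, EF_Task 5=17, EF_Task 6=15, EF_Task 7=15) = 17; EF_Task 8 = 17+5 = 22
Expected project duration μ = 22 weeks. Critical path: Task 2 → Task 5 → Task 8.

Variances on critical path: σ²_Task 2=0.111, σ²_Task 5=2.778, σ²_Task 8=1.000.
Largest is σ²_Task 5 = 2.778.

Task 5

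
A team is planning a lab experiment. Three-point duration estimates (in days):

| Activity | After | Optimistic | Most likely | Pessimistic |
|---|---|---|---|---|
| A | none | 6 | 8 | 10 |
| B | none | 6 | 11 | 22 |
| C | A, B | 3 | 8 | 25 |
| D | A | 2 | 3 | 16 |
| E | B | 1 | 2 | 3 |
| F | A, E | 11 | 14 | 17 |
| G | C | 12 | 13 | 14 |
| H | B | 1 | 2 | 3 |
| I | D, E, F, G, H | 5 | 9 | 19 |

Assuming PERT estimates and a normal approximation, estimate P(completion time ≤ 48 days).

0.721

te_A = (6 + 4·8 + 10)/6 = 48/6 = 8; σ²_A = ((10−6)/6)² = 0.444
te_B = (6 + 4·11 + 22)/6 = 72/6 = 12; σ²_B = ((22−6)/6)² = 7.111
te_C = (3 + 4·8 + 25)/6 = 60/6 = 10; σ²_C = ((25−3)/6)² = 13.444
te_D = (2 + 4·3 + 16)/6 = 30/6 = 5; σ²_D = ((16−2)/6)² = 5.444
te_E = (1 + 4·2 + 3)/6 = 12/6 = 2; σ²_E = ((3−1)/6)² = 0.111
te_F = (11 + 4·14 + 17)/6 = 84/6 = 14; σ²_F = ((17−11)/6)² = 1.000
te_G = (12 + 4·13 + 14)/6 = 78/6 = 13; σ²_G = ((14−12)/6)² = 0.111
te_H = (1 + 4·2 + 3)/6 = 12/6 = 2; σ²_H = ((3−1)/6)² = 0.111
te_I = (5 + 4·9 + 19)/6 = 60/6 = 10; σ²_I = ((19−5)/6)² = 5.444

Forward pass:
ES_A = 0; EF_A = 8
ES_B = 0; EF_B = 12
ES_C = max(EF_A=8, EF_B=12) = 12; EF_C = 12+10 = 22
ES_D = 8; EF_D = 8+5 = 13
ES_E = 12; EF_E = 12+2 = 14
ES_F = max(EF_A=8, EF_E=14) = 14; EF_F = 14+14 = 28
ES_G = 22; EF_G = 22+13 = 35
ES_H = 12; EF_H = 12+2 = 14
ES_I = max(EF_D=13, EF_E=14, EF_F=28, EF_G=35, EF_H=14) = 35; EF_I = 35+10 = 45
Expected project duration μ = 45 days. Critical path: B → C → G → I.

Variance along critical path = 7.111 + 13.444 + 0.111 + 5.444 = 26.111; σ = √26.111 = 5.110 days.
Z = (48 − 45) / 5.110 = 0.587
P(T ≤ 48) = Φ(0.587) ≈ 0.721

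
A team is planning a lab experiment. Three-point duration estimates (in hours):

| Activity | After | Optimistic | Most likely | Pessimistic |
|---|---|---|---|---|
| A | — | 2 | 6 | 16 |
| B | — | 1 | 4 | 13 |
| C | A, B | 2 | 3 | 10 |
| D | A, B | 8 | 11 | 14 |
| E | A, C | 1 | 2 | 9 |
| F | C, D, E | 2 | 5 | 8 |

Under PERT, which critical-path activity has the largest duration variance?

A

te_A = (2 + 4·6 + 16)/6 = 42/6 = 7; σ²_A = ((16−2)/6)² = 5.444
te_B = (1 + 4·4 + 13)/6 = 30/6 = 5; σ²_B = ((13−1)/6)² = 4.000
te_C = (2 + 4·3 + 10)/6 = 24/6 = 4; σ²_C = ((10−2)/6)² = 1.778
te_D = (8 + 4·11 + 14)/6 = 66/6 = 11; σ²_D = ((14−8)/6)² = 1.000
te_E = (1 + 4·2 + 9)/6 = 18/6 = 3; σ²_E = ((9−1)/6)² = 1.778
te_F = (2 + 4·5 + 8)/6 = 30/6 = 5; σ²_F = ((8−2)/6)² = 1.000

Forward pass:
ES_A = 0; EF_A = 7
ES_B = 0; EF_B = 5
ES_C = max(EF_A=7, EF_B=5) = 7; EF_C = 7+4 = 11
ES_D = max(EF_A=7, EF_B=5) = 7; EF_D = 7+11 = 18
ES_E = max(EF_A=7, EF_C=11) = 11; EF_E = 11+3 = 14
ES_F = max(EF_C=11, EF_D=18, EF_E=14) = 18; EF_F = 18+5 = 23
Expected project duration μ = 23 hours. Critical path: A → D → F.

Variances on critical path: σ²_A=5.444, σ²_D=1.000, σ²_F=1.000.
Largest is σ²_A = 5.444.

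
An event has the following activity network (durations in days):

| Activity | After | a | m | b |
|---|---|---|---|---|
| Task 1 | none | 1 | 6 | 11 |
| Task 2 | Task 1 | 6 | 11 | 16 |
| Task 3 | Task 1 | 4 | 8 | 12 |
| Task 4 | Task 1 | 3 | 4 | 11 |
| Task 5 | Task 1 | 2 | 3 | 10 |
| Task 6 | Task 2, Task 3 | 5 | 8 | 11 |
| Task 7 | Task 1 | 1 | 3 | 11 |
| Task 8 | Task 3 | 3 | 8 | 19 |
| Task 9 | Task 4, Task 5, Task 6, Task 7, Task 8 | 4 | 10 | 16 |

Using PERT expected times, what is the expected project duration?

te_Task 1 = (1 + 4·6 + 11)/6 = 36/6 = 6
te_Task 2 = (6 + 4·11 + 16)/6 = 66/6 = 11
te_Task 3 = (4 + 4·8 + 12)/6 = 48/6 = 8
te_Task 4 = (3 + 4·4 + 11)/6 = 30/6 = 5
te_Task 5 = (2 + 4·3 + 10)/6 = 24/6 = 4
te_Task 6 = (5 + 4·8 + 11)/6 = 48/6 = 8
te_Task 7 = (1 + 4·3 + 11)/6 = 24/6 = 4
te_Task 8 = (3 + 4·8 + 19)/6 = 54/6 = 9
te_Task 9 = (4 + 4·10 + 16)/6 = 60/6 = 10

Forward pass:
ES_Task 1 = 0; EF_Task 1 = 6
ES_Task 2 = 6; EF_Task 2 = 6+11 = 17
ES_Task 3 = 6; EF_Task 3 = 6+8 = 14
ES_Task 4 = 6; EF_Task 4 = 6+5 = 11
ES_Task 5 = 6; EF_Task 5 = 6+4 = 10
ES_Task 6 = max(EF_Task 2=17, EF_Task 3=14) = 17; EF_Task 6 = 17+8 = 25
ES_Task 7 = 6; EF_Task 7 = 6+4 = 10
ES_Task 8 = 14; EF_Task 8 = 14+9 = 23
ES_Task 9 = max(EF_Task 4=11, EF_Task 5=10, EF_Task 6=25, EF_Task 7=10, EF_Task 8=23) = 25; EF_Task 9 = 25+10 = 35
Expected project duration μ = 35 days. Critical path: Task 1 → Task 2 → Task 6 → Task 9.

35 days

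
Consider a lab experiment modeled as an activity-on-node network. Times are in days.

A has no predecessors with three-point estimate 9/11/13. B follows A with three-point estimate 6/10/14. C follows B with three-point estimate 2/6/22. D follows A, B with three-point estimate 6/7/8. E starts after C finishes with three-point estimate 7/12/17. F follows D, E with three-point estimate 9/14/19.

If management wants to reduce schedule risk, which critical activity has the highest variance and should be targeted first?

te_A = (9 + 4·11 + 13)/6 = 66/6 = 11; σ²_A = ((13−9)/6)² = 0.444
te_B = (6 + 4·10 + 14)/6 = 60/6 = 10; σ²_B = ((14−6)/6)² = 1.778
te_C = (2 + 4·6 + 22)/6 = 48/6 = 8; σ²_C = ((22−2)/6)² = 11.111
te_D = (6 + 4·7 + 8)/6 = 42/6 = 7; σ²_D = ((8−6)/6)² = 0.111
te_E = (7 + 4·12 + 17)/6 = 72/6 = 12; σ²_E = ((17−7)/6)² = 2.778
te_F = (9 + 4·14 + 19)/6 = 84/6 = 14; σ²_F = ((19−9)/6)² = 2.778

Forward pass:
ES_A = 0; EF_A = 11
ES_B = 11; EF_B = 11+10 = 21
ES_C = 21; EF_C = 21+8 = 29
ES_D = max(EF_A=11, EF_B=21) = 21; EF_D = 21+7 = 28
ES_E = 29; EF_E = 29+12 = 41
ES_F = max(EF_D=28, EF_E=41) = 41; EF_F = 41+14 = 55
Expected project duration μ = 55 days. Critical path: A → B → C → E → F.

Variances on critical path: σ²_A=0.444, σ²_B=1.778, σ²_C=11.111, σ²_E=2.778, σ²_F=2.778.
Largest is σ²_C = 11.111.

C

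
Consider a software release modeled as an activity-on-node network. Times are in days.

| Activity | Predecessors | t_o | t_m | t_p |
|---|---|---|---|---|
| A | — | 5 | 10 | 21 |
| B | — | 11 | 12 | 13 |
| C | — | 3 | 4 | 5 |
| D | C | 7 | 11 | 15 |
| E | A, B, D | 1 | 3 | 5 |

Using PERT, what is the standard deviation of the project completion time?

1.53 days

te_A = (5 + 4·10 + 21)/6 = 66/6 = 11; σ²_A = ((21−5)/6)² = 7.111
te_B = (11 + 4·12 + 13)/6 = 72/6 = 12; σ²_B = ((13−11)/6)² = 0.111
te_C = (3 + 4·4 + 5)/6 = 24/6 = 4; σ²_C = ((5−3)/6)² = 0.111
te_D = (7 + 4·11 + 15)/6 = 66/6 = 11; σ²_D = ((15−7)/6)² = 1.778
te_E = (1 + 4·3 + 5)/6 = 18/6 = 3; σ²_E = ((5−1)/6)² = 0.444

Forward pass:
ES_A = 0; EF_A = 11
ES_B = 0; EF_B = 12
ES_C = 0; EF_C = 4
ES_D = 4; EF_D = 4+11 = 15
ES_E = max(EF_A=11, EF_B=12, EF_D=15) = 15; EF_E = 15+3 = 18
Expected project duration μ = 18 days. Critical path: C → D → E.

Variance along critical path = 0.111 + 1.778 + 0.444 = 2.333
σ = √2.333 = 1.528 days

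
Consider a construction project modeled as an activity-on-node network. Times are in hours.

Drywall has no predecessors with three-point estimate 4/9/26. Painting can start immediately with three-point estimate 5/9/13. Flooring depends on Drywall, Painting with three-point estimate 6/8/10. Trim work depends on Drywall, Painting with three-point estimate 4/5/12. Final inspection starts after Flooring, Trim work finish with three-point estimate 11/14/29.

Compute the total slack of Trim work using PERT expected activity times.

te_Drywall = (4 + 4·9 + 26)/6 = 66/6 = 11
te_Painting = (5 + 4·9 + 13)/6 = 54/6 = 9
te_Flooring = (6 + 4·8 + 10)/6 = 48/6 = 8
te_Trim work = (4 + 4·5 + 12)/6 = 36/6 = 6
te_Final inspection = (11 + 4·14 + 29)/6 = 96/6 = 16

Forward pass:
ES_Drywall = 0; EF_Drywall = 11
ES_Painting = 0; EF_Painting = 9
ES_Flooring = max(EF_Drywall=11, EF_Painting=9) = 11; EF_Flooring = 11+8 = 19
ES_Trim work = max(EF_Drywall=11, EF_Painting=9) = 11; EF_Trim work = 11+6 = 17
ES_Final inspection = max(EF_Flooring=19, EF_Trim work=17) = 19; EF_Final inspection = 19+16 = 35
Expected project duration μ = 35 hours. Critical path: Drywall → Flooring → Final inspection.

Backward pass:
LF_Final inspection = 35; LS_Final inspection = 35−16 = 19
LF_Trim work = LS_Final inspection = 19; LS_Trim work = 19−6 = 13
LF_Flooring = LS_Final inspection = 19; LS_Flooring = 19−8 = 11
LF_Painting = min(LS_Flooring=11, LS_Trim work=13) = 11; LS_Painting = 11−9 = 2
LF_Drywall = min(LS_Flooring=11, LS_Trim work=13) = 11; LS_Drywall = 11−11 = 0
Slack_Trim work = LS_Trim work − ES_Trim work = 13 − 11 = 2

2 hours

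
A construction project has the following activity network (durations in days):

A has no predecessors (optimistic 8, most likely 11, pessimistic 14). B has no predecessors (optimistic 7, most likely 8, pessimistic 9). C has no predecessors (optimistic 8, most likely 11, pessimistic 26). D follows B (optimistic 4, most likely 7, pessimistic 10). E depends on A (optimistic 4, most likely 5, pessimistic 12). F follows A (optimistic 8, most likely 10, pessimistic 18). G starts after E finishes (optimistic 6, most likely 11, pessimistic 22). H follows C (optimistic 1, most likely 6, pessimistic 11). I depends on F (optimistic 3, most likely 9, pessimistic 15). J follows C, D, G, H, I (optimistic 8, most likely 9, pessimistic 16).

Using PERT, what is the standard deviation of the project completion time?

te_A = (8 + 4·11 + 14)/6 = 66/6 = 11; σ²_A = ((14−8)/6)² = 1.000
te_B = (7 + 4·8 + 9)/6 = 48/6 = 8; σ²_B = ((9−7)/6)² = 0.111
te_C = (8 + 4·11 + 26)/6 = 78/6 = 13; σ²_C = ((26−8)/6)² = 9.000
te_D = (4 + 4·7 + 10)/6 = 42/6 = 7; σ²_D = ((10−4)/6)² = 1.000
te_E = (4 + 4·5 + 12)/6 = 36/6 = 6; σ²_E = ((12−4)/6)² = 1.778
te_F = (8 + 4·10 + 18)/6 = 66/6 = 11; σ²_F = ((18−8)/6)² = 2.778
te_G = (6 + 4·11 + 22)/6 = 72/6 = 12; σ²_G = ((22−6)/6)² = 7.111
te_H = (1 + 4·6 + 11)/6 = 36/6 = 6; σ²_H = ((11−1)/6)² = 2.778
te_I = (3 + 4·9 + 15)/6 = 54/6 = 9; σ²_I = ((15−3)/6)² = 4.000
te_J = (8 + 4·9 + 16)/6 = 60/6 = 10; σ²_J = ((16−8)/6)² = 1.778

Forward pass:
ES_A = 0; EF_A = 11
ES_B = 0; EF_B = 8
ES_C = 0; EF_C = 13
ES_D = 8; EF_D = 8+7 = 15
ES_E = 11; EF_E = 11+6 = 17
ES_F = 11; EF_F = 11+11 = 22
ES_G = 17; EF_G = 17+12 = 29
ES_H = 13; EF_H = 13+6 = 19
ES_I = 22; EF_I = 22+9 = 31
ES_J = max(EF_C=13, EF_D=15, EF_G=29, EF_H=19, EF_I=31) = 31; EF_J = 31+10 = 41
Expected project duration μ = 41 days. Critical path: A → F → I → J.

Variance along critical path = 1.000 + 2.778 + 4.000 + 1.778 = 9.556
σ = √9.556 = 3.091 days

3.09 days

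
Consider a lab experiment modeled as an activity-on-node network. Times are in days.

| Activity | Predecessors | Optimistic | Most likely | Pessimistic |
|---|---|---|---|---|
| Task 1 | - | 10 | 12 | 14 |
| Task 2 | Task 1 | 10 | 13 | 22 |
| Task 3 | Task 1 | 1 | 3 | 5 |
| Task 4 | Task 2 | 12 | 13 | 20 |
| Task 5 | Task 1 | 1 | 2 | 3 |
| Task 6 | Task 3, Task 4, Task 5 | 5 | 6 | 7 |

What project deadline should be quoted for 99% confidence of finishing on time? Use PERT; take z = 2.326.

te_Task 1 = (10 + 4·12 + 14)/6 = 72/6 = 12; σ²_Task 1 = ((14−10)/6)² = 0.444
te_Task 2 = (10 + 4·13 + 22)/6 = 84/6 = 14; σ²_Task 2 = ((22−10)/6)² = 4.000
te_Task 3 = (1 + 4·3 + 5)/6 = 18/6 = 3; σ²_Task 3 = ((5−1)/6)² = 0.444
te_Task 4 = (12 + 4·13 + 20)/6 = 84/6 = 14; σ²_Task 4 = ((20−12)/6)² = 1.778
te_Task 5 = (1 + 4·2 + 3)/6 = 12/6 = 2; σ²_Task 5 = ((3−1)/6)² = 0.111
te_Task 6 = (5 + 4·6 + 7)/6 = 36/6 = 6; σ²_Task 6 = ((7−5)/6)² = 0.111

Forward pass:
ES_Task 1 = 0; EF_Task 1 = 12
ES_Task 2 = 12; EF_Task 2 = 12+14 = 26
ES_Task 3 = 12; EF_Task 3 = 12+3 = 15
ES_Task 4 = 26; EF_Task 4 = 26+14 = 40
ES_Task 5 = 12; EF_Task 5 = 12+2 = 14
ES_Task 6 = max(EF_Task 3=15, EF_Task 4=40, EF_Task 5=14) = 40; EF_Task 6 = 40+6 = 46
Expected project duration μ = 46 days. Critical path: Task 1 → Task 2 → Task 4 → Task 6.

Variance along critical path = 0.444 + 4.000 + 1.778 + 0.111 = 6.333; σ = 2.517 days.
D = μ + z·σ = 46 + 2.326·2.517 = 51.9 days

51.9 days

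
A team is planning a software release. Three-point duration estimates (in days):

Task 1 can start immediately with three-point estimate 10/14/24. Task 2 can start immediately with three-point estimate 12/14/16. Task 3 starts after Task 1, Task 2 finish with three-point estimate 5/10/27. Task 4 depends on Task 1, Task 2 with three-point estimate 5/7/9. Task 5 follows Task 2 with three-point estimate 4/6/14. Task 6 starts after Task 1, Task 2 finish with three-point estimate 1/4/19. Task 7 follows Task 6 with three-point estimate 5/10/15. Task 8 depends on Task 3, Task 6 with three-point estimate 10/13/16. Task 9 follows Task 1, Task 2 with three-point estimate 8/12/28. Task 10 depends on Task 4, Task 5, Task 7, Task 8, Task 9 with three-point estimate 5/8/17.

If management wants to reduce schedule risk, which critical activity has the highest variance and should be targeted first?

Task 3

te_Task 1 = (10 + 4·14 + 24)/6 = 90/6 = 15; σ²_Task 1 = ((24−10)/6)² = 5.444
te_Task 2 = (12 + 4·14 + 16)/6 = 84/6 = 14; σ²_Task 2 = ((16−12)/6)² = 0.444
te_Task 3 = (5 + 4·10 + 27)/6 = 72/6 = 12; σ²_Task 3 = ((27−5)/6)² = 13.444
te_Task 4 = (5 + 4·7 + 9)/6 = 42/6 = 7; σ²_Task 4 = ((9−5)/6)² = 0.444
te_Task 5 = (4 + 4·6 + 14)/6 = 42/6 = 7; σ²_Task 5 = ((14−4)/6)² = 2.778
te_Task 6 = (1 + 4·4 + 19)/6 = 36/6 = 6; σ²_Task 6 = ((19−1)/6)² = 9.000
te_Task 7 = (5 + 4·10 + 15)/6 = 60/6 = 10; σ²_Task 7 = ((15−5)/6)² = 2.778
te_Task 8 = (10 + 4·13 + 16)/6 = 78/6 = 13; σ²_Task 8 = ((16−10)/6)² = 1.000
te_Task 9 = (8 + 4·12 + 28)/6 = 84/6 = 14; σ²_Task 9 = ((28−8)/6)² = 11.111
te_Task 10 = (5 + 4·8 + 17)/6 = 54/6 = 9; σ²_Task 10 = ((17−5)/6)² = 4.000

Forward pass:
ES_Task 1 = 0; EF_Task 1 = 15
ES_Task 2 = 0; EF_Task 2 = 14
ES_Task 3 = max(EF_Task 1=15, EF_Task 2=14) = 15; EF_Task 3 = 15+12 = 27
ES_Task 4 = max(EF_Task 1=15, EF_Task 2=14) = 15; EF_Task 4 = 15+7 = 22
ES_Task 5 = 14; EF_Task 5 = 14+7 = 21
ES_Task 6 = max(EF_Task 1=15, EF_Task 2=14) = 15; EF_Task 6 = 15+6 = 21
ES_Task 7 = 21; EF_Task 7 = 21+10 = 31
ES_Task 8 = max(EF_Task 3=27, EF_Task 6=21) = 27; EF_Task 8 = 27+13 = 40
ES_Task 9 = max(EF_Task 1=15, EF_Task 2=14) = 15; EF_Task 9 = 15+14 = 29
ES_Task 10 = max(EF_Task 4=22, EF_Task 5=21, EF_Task 7=31, EF_Task 8=40, EF_Task 9=29) = 40; EF_Task 10 = 40+9 = 49
Expected project duration μ = 49 days. Critical path: Task 1 → Task 3 → Task 8 → Task 10.

Variances on critical path: σ²_Task 1=5.444, σ²_Task 3=13.444, σ²_Task 8=1.000, σ²_Task 10=4.000.
Largest is σ²_Task 3 = 13.444.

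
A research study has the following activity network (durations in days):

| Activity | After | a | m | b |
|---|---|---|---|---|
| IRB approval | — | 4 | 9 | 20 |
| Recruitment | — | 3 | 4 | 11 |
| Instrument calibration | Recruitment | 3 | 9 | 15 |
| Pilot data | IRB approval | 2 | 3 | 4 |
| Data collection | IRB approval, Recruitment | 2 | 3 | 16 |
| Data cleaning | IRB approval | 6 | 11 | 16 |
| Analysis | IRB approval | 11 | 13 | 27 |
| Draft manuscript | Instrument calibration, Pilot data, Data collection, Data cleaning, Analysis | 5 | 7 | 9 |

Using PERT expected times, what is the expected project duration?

32 days

te_IRB approval = (4 + 4·9 + 20)/6 = 60/6 = 10
te_Recruitment = (3 + 4·4 + 11)/6 = 30/6 = 5
te_Instrument calibration = (3 + 4·9 + 15)/6 = 54/6 = 9
te_Pilot data = (2 + 4·3 + 4)/6 = 18/6 = 3
te_Data collection = (2 + 4·3 + 16)/6 = 30/6 = 5
te_Data cleaning = (6 + 4·11 + 16)/6 = 66/6 = 11
te_Analysis = (11 + 4·13 + 27)/6 = 90/6 = 15
te_Draft manuscript = (5 + 4·7 + 9)/6 = 42/6 = 7

Forward pass:
ES_IRB approval = 0; EF_IRB approval = 10
ES_Recruitment = 0; EF_Recruitment = 5
ES_Instrument calibration = 5; EF_Instrument calibration = 5+9 = 14
ES_Pilot data = 10; EF_Pilot data = 10+3 = 13
ES_Data collection = max(EF_IRB approval=10, EF_Recruitment=5) = 10; EF_Data collection = 10+5 = 15
ES_Data cleaning = 10; EF_Data cleaning = 10+11 = 21
ES_Analysis = 10; EF_Analysis = 10+15 = 25
ES_Draft manuscript = max(EF_Instrument calibration=14, EF_Pilot data=13, EF_Data collection=15, EF_Data cleaning=21, EF_Analysis=25) = 25; EF_Draft manuscript = 25+7 = 32
Expected project duration μ = 32 days. Critical path: IRB approval → Analysis → Draft manuscript.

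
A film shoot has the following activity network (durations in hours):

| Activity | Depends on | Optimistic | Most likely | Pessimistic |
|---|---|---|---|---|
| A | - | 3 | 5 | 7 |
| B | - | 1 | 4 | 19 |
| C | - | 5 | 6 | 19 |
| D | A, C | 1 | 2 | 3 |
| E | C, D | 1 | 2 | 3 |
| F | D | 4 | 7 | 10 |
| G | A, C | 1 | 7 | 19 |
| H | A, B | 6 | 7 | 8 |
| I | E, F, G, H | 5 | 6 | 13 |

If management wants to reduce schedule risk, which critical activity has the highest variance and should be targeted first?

C

te_A = (3 + 4·5 + 7)/6 = 30/6 = 5; σ²_A = ((7−3)/6)² = 0.444
te_B = (1 + 4·4 + 19)/6 = 36/6 = 6; σ²_B = ((19−1)/6)² = 9.000
te_C = (5 + 4·6 + 19)/6 = 48/6 = 8; σ²_C = ((19−5)/6)² = 5.444
te_D = (1 + 4·2 + 3)/6 = 12/6 = 2; σ²_D = ((3−1)/6)² = 0.111
te_E = (1 + 4·2 + 3)/6 = 12/6 = 2; σ²_E = ((3−1)/6)² = 0.111
te_F = (4 + 4·7 + 10)/6 = 42/6 = 7; σ²_F = ((10−4)/6)² = 1.000
te_G = (1 + 4·7 + 19)/6 = 48/6 = 8; σ²_G = ((19−1)/6)² = 9.000
te_H = (6 + 4·7 + 8)/6 = 42/6 = 7; σ²_H = ((8−6)/6)² = 0.111
te_I = (5 + 4·6 + 13)/6 = 42/6 = 7; σ²_I = ((13−5)/6)² = 1.778

Forward pass:
ES_A = 0; EF_A = 5
ES_B = 0; EF_B = 6
ES_C = 0; EF_C = 8
ES_D = max(EF_A=5, EF_C=8) = 8; EF_D = 8+2 = 10
ES_E = max(EF_C=8, EF_D=10) = 10; EF_E = 10+2 = 12
ES_F = 10; EF_F = 10+7 = 17
ES_G = max(EF_A=5, EF_C=8) = 8; EF_G = 8+8 = 16
ES_H = max(EF_A=5, EF_B=6) = 6; EF_H = 6+7 = 13
ES_I = max(EF_E=12, EF_F=17, EF_G=16, EF_H=13) = 17; EF_I = 17+7 = 24
Expected project duration μ = 24 hours. Critical path: C → D → F → I.

Variances on critical path: σ²_C=5.444, σ²_D=0.111, σ²_F=1.000, σ²_I=1.778.
Largest is σ²_C = 5.444.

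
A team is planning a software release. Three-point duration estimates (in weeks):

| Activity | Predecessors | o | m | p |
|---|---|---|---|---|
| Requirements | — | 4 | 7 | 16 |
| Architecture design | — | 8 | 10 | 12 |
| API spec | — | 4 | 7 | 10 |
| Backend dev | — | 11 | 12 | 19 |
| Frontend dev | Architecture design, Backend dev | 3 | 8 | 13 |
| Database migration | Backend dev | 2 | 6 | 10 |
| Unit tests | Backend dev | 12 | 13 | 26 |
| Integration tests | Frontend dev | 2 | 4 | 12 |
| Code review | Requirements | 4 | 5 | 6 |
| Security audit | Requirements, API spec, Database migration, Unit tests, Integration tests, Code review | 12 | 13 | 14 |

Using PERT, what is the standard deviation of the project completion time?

te_Requirements = (4 + 4·7 + 16)/6 = 48/6 = 8; σ²_Requirements = ((16−4)/6)² = 4.000
te_Architecture design = (8 + 4·10 + 12)/6 = 60/6 = 10; σ²_Architecture design = ((12−8)/6)² = 0.444
te_API spec = (4 + 4·7 + 10)/6 = 42/6 = 7; σ²_API spec = ((10−4)/6)² = 1.000
te_Backend dev = (11 + 4·12 + 19)/6 = 78/6 = 13; σ²_Backend dev = ((19−11)/6)² = 1.778
te_Frontend dev = (3 + 4·8 + 13)/6 = 48/6 = 8; σ²_Frontend dev = ((13−3)/6)² = 2.778
te_Database migration = (2 + 4·6 + 10)/6 = 36/6 = 6; σ²_Database migration = ((10−2)/6)² = 1.778
te_Unit tests = (12 + 4·13 + 26)/6 = 90/6 = 15; σ²_Unit tests = ((26−12)/6)² = 5.444
te_Integration tests = (2 + 4·4 + 12)/6 = 30/6 = 5; σ²_Integration tests = ((12−2)/6)² = 2.778
te_Code review = (4 + 4·5 + 6)/6 = 30/6 = 5; σ²_Code review = ((6−4)/6)² = 0.111
te_Security audit = (12 + 4·13 + 14)/6 = 78/6 = 13; σ²_Security audit = ((14−12)/6)² = 0.111

Forward pass:
ES_Requirements = 0; EF_Requirements = 8
ES_Architecture design = 0; EF_Architecture design = 10
ES_API spec = 0; EF_API spec = 7
ES_Backend dev = 0; EF_Backend dev = 13
ES_Frontend dev = max(EF_Architecture design=10, EF_Backend dev=13) = 13; EF_Frontend dev = 13+8 = 21
ES_Database migration = 13; EF_Database migration = 13+6 = 19
ES_Unit tests = 13; EF_Unit tests = 13+15 = 28
ES_Integration tests = 21; EF_Integration tests = 21+5 = 26
ES_Code review = 8; EF_Code review = 8+5 = 13
ES_Security audit = max(EF_Requirements=8, EF_API spec=7, EF_Database migration=19, EF_Unit tests=28, EF_Integration tests=26, EF_Code review=13) = 28; EF_Security audit = 28+13 = 41
Expected project duration μ = 41 weeks. Critical path: Backend dev → Unit tests → Security audit.

Variance along critical path = 1.778 + 5.444 + 0.111 = 7.333
σ = √7.333 = 2.708 weeks

2.71 weeks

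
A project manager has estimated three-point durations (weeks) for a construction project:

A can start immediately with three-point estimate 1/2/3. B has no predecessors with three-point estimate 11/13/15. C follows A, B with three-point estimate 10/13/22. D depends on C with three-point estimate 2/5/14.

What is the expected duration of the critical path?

33 weeks

te_A = (1 + 4·2 + 3)/6 = 12/6 = 2
te_B = (11 + 4·13 + 15)/6 = 78/6 = 13
te_C = (10 + 4·13 + 22)/6 = 84/6 = 14
te_D = (2 + 4·5 + 14)/6 = 36/6 = 6

Forward pass:
ES_A = 0; EF_A = 2
ES_B = 0; EF_B = 13
ES_C = max(EF_A=2, EF_B=13) = 13; EF_C = 13+14 = 27
ES_D = 27; EF_D = 27+6 = 33
Expected project duration μ = 33 weeks. Critical path: B → C → D.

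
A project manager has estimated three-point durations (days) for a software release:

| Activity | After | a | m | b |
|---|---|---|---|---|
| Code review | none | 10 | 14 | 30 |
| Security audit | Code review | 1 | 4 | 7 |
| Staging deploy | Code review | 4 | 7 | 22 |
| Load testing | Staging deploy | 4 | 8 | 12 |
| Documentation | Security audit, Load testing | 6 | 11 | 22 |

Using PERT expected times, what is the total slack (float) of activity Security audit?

te_Code review = (10 + 4·14 + 30)/6 = 96/6 = 16
te_Security audit = (1 + 4·4 + 7)/6 = 24/6 = 4
te_Staging deploy = (4 + 4·7 + 22)/6 = 54/6 = 9
te_Load testing = (4 + 4·8 + 12)/6 = 48/6 = 8
te_Documentation = (6 + 4·11 + 22)/6 = 72/6 = 12

Forward pass:
ES_Code review = 0; EF_Code review = 16
ES_Security audit = 16; EF_Security audit = 16+4 = 20
ES_Staging deploy = 16; EF_Staging deploy = 16+9 = 25
ES_Load testing = 25; EF_Load testing = 25+8 = 33
ES_Documentation = max(EF_Security audit=20, EF_Load testing=33) = 33; EF_Documentation = 33+12 = 45
Expected project duration μ = 45 days. Critical path: Code review → Staging deploy → Load testing → Documentation.

Backward pass:
LF_Documentation = 45; LS_Documentation = 45−12 = 33
LF_Load testing = LS_Documentation = 33; LS_Load testing = 33−8 = 25
LF_Staging deploy = LS_Load testing = 25; LS_Staging deploy = 25−9 = 16
LF_Security audit = LS_Documentation = 33; LS_Security audit = 33−4 = 29
LF_Code review = min(LS_Security audit=29, LS_Staging deploy=16) = 16; LS_Code review = 16−16 = 0
Slack_Security audit = LS_Security audit − ES_Security audit = 29 − 16 = 13

13 days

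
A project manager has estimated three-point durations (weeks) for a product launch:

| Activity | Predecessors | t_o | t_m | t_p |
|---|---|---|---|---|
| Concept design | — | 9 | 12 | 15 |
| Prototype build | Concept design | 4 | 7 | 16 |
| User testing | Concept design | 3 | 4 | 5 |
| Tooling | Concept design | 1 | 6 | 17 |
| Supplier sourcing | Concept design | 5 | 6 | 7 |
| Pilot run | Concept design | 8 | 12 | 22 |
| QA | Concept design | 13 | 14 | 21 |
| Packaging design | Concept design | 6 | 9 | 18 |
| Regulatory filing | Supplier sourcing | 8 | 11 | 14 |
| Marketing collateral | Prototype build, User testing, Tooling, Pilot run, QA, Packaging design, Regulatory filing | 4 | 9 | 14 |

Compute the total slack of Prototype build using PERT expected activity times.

9 weeks

te_Concept design = (9 + 4·12 + 15)/6 = 72/6 = 12
te_Prototype build = (4 + 4·7 + 16)/6 = 48/6 = 8
te_User testing = (3 + 4·4 + 5)/6 = 24/6 = 4
te_Tooling = (1 + 4·6 + 17)/6 = 42/6 = 7
te_Supplier sourcing = (5 + 4·6 + 7)/6 = 36/6 = 6
te_Pilot run = (8 + 4·12 + 22)/6 = 78/6 = 13
te_QA = (13 + 4·14 + 21)/6 = 90/6 = 15
te_Packaging design = (6 + 4·9 + 18)/6 = 60/6 = 10
te_Regulatory filing = (8 + 4·11 + 14)/6 = 66/6 = 11
te_Marketing collateral = (4 + 4·9 + 14)/6 = 54/6 = 9

Forward pass:
ES_Concept design = 0; EF_Concept design = 12
ES_Prototype build = 12; EF_Prototype build = 12+8 = 20
ES_User testing = 12; EF_User testing = 12+4 = 16
ES_Tooling = 12; EF_Tooling = 12+7 = 19
ES_Supplier sourcing = 12; EF_Supplier sourcing = 12+6 = 18
ES_Pilot run = 12; EF_Pilot run = 12+13 = 25
ES_QA = 12; EF_QA = 12+15 = 27
ES_Packaging design = 12; EF_Packaging design = 12+10 = 22
ES_Regulatory filing = 18; EF_Regulatory filing = 18+11 = 29
ES_Marketing collateral = max(EF_Prototype build=20, EF_User testing=16, EF_Tooling=19, EF_Pilot run=25, EF_QA=27, EF_Packaging design=22, EF_Regulatory filing=29) = 29; EF_Marketing collateral = 29+9 = 38
Expected project duration μ = 38 weeks. Critical path: Concept design → Supplier sourcing → Regulatory filing → Marketing collateral.

Backward pass:
LF_Marketing collateral = 38; LS_Marketing collateral = 38−9 = 29
LF_Regulatory filing = LS_Marketing collateral = 29; LS_Regulatory filing = 29−11 = 18
LF_Packaging design = LS_Marketing collateral = 29; LS_Packaging design = 29−10 = 19
LF_QA = LS_Marketing collateral = 29; LS_QA = 29−15 = 14
LF_Pilot run = LS_Marketing collateral = 29; LS_Pilot run = 29−13 = 16
LF_Supplier sourcing = LS_Regulatory filing = 18; LS_Supplier sourcing = 18−6 = 12
LF_Tooling = LS_Marketing collateral = 29; LS_Tooling = 29−7 = 22
LF_User testing = LS_Marketing collateral = 29; LS_User testing = 29−4 = 25
LF_Prototype build = LS_Marketing collateral = 29; LS_Prototype build = 29−8 = 21
LF_Concept design = min(LS_Prototype build=21, LS_User testing=25, LS_Tooling=22, LS_Supplier sourcing=12, LS_Pilot run=16, LS_QA=14, LS_Packaging design=19) = 12; LS_Concept design = 12−12 = 0
Slack_Prototype build = LS_Prototype build − ES_Prototype build = 21 − 12 = 9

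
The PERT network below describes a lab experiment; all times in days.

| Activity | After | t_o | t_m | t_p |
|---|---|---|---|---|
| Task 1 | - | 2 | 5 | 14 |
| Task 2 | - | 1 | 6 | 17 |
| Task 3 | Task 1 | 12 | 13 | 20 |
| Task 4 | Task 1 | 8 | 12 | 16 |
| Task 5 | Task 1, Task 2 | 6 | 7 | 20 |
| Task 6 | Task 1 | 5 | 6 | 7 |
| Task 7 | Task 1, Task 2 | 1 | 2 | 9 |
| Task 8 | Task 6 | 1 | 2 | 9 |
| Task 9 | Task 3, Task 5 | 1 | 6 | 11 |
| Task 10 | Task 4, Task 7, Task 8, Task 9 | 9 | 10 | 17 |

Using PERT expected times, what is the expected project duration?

37 days

te_Task 1 = (2 + 4·5 + 14)/6 = 36/6 = 6
te_Task 2 = (1 + 4·6 + 17)/6 = 42/6 = 7
te_Task 3 = (12 + 4·13 + 20)/6 = 84/6 = 14
te_Task 4 = (8 + 4·12 + 16)/6 = 72/6 = 12
te_Task 5 = (6 + 4·7 + 20)/6 = 54/6 = 9
te_Task 6 = (5 + 4·6 + 7)/6 = 36/6 = 6
te_Task 7 = (1 + 4·2 + 9)/6 = 18/6 = 3
te_Task 8 = (1 + 4·2 + 9)/6 = 18/6 = 3
te_Task 9 = (1 + 4·6 + 11)/6 = 36/6 = 6
te_Task 10 = (9 + 4·10 + 17)/6 = 66/6 = 11

Forward pass:
ES_Task 1 = 0; EF_Task 1 = 6
ES_Task 2 = 0; EF_Task 2 = 7
ES_Task 3 = 6; EF_Task 3 = 6+14 = 20
ES_Task 4 = 6; EF_Task 4 = 6+12 = 18
ES_Task 5 = max(EF_Task 1=6, EF_Task 2=7) = 7; EF_Task 5 = 7+9 = 16
ES_Task 6 = 6; EF_Task 6 = 6+6 = 12
ES_Task 7 = max(EF_Task 1=6, EF_Task 2=7) = 7; EF_Task 7 = 7+3 = 10
ES_Task 8 = 12; EF_Task 8 = 12+3 = 15
ES_Task 9 = max(EF_Task 3=20, EF_Task 5=16) = 20; EF_Task 9 = 20+6 = 26
ES_Task 10 = max(EF_Task 4=18, EF_Task 7=10, EF_Task 8=15, EF_Task 9=26) = 26; EF_Task 10 = 26+11 = 37
Expected project duration μ = 37 days. Critical path: Task 1 → Task 3 → Task 9 → Task 10.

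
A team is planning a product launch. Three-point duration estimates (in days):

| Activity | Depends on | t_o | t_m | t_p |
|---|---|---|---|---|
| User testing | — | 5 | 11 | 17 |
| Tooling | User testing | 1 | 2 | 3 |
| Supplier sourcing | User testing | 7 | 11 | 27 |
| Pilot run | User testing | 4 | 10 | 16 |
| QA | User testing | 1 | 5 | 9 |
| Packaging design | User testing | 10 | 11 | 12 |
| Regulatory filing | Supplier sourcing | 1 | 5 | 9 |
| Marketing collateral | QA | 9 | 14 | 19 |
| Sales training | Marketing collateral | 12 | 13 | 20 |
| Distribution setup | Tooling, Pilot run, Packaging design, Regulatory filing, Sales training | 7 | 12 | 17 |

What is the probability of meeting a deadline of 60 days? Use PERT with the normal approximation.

0.865

te_User testing = (5 + 4·11 + 17)/6 = 66/6 = 11; σ²_User testing = ((17−5)/6)² = 4.000
te_Tooling = (1 + 4·2 + 3)/6 = 12/6 = 2; σ²_Tooling = ((3−1)/6)² = 0.111
te_Supplier sourcing = (7 + 4·11 + 27)/6 = 78/6 = 13; σ²_Supplier sourcing = ((27−7)/6)² = 11.111
te_Pilot run = (4 + 4·10 + 16)/6 = 60/6 = 10; σ²_Pilot run = ((16−4)/6)² = 4.000
te_QA = (1 + 4·5 + 9)/6 = 30/6 = 5; σ²_QA = ((9−1)/6)² = 1.778
te_Packaging design = (10 + 4·11 + 12)/6 = 66/6 = 11; σ²_Packaging design = ((12−10)/6)² = 0.111
te_Regulatory filing = (1 + 4·5 + 9)/6 = 30/6 = 5; σ²_Regulatory filing = ((9−1)/6)² = 1.778
te_Marketing collateral = (9 + 4·14 + 19)/6 = 84/6 = 14; σ²_Marketing collateral = ((19−9)/6)² = 2.778
te_Sales training = (12 + 4·13 + 20)/6 = 84/6 = 14; σ²_Sales training = ((20−12)/6)² = 1.778
te_Distribution setup = (7 + 4·12 + 17)/6 = 72/6 = 12; σ²_Distribution setup = ((17−7)/6)² = 2.778

Forward pass:
ES_User testing = 0; EF_User testing = 11
ES_Tooling = 11; EF_Tooling = 11+2 = 13
ES_Supplier sourcing = 11; EF_Supplier sourcing = 11+13 = 24
ES_Pilot run = 11; EF_Pilot run = 11+10 = 21
ES_QA = 11; EF_QA = 11+5 = 16
ES_Packaging design = 11; EF_Packaging design = 11+11 = 22
ES_Regulatory filing = 24; EF_Regulatory filing = 24+5 = 29
ES_Marketing collateral = 16; EF_Marketing collateral = 16+14 = 30
ES_Sales training = 30; EF_Sales training = 30+14 = 44
ES_Distribution setup = max(EF_Tooling=13, EF_Pilot run=21, EF_Packaging design=22, EF_Regulatory filing=29, EF_Sales training=44) = 44; EF_Distribution setup = 44+12 = 56
Expected project duration μ = 56 days. Critical path: User testing → QA → Marketing collateral → Sales training → Distribution setup.

Variance along critical path = 4.000 + 1.778 + 2.778 + 1.778 + 2.778 = 13.111; σ = √13.111 = 3.621 days.
Z = (60 − 56) / 3.621 = 1.105
P(T ≤ 60) = Φ(1.105) ≈ 0.865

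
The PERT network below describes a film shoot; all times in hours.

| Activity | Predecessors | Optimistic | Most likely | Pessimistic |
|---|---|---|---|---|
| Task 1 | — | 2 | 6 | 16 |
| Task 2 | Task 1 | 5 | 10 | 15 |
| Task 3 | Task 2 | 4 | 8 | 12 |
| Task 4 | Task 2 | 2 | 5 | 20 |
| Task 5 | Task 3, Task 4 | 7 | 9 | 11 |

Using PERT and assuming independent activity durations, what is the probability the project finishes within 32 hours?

te_Task 1 = (2 + 4·6 + 16)/6 = 42/6 = 7; σ²_Task 1 = ((16−2)/6)² = 5.444
te_Task 2 = (5 + 4·10 + 15)/6 = 60/6 = 10; σ²_Task 2 = ((15−5)/6)² = 2.778
te_Task 3 = (4 + 4·8 + 12)/6 = 48/6 = 8; σ²_Task 3 = ((12−4)/6)² = 1.778
te_Task 4 = (2 + 4·5 + 20)/6 = 42/6 = 7; σ²_Task 4 = ((20−2)/6)² = 9.000
te_Task 5 = (7 + 4·9 + 11)/6 = 54/6 = 9; σ²_Task 5 = ((11−7)/6)² = 0.444

Forward pass:
ES_Task 1 = 0; EF_Task 1 = 7
ES_Task 2 = 7; EF_Task 2 = 7+10 = 17
ES_Task 3 = 17; EF_Task 3 = 17+8 = 25
ES_Task 4 = 17; EF_Task 4 = 17+7 = 24
ES_Task 5 = max(EF_Task 3=25, EF_Task 4=24) = 25; EF_Task 5 = 25+9 = 34
Expected project duration μ = 34 hours. Critical path: Task 1 → Task 2 → Task 3 → Task 5.

Variance along critical path = 5.444 + 2.778 + 1.778 + 0.444 = 10.444; σ = √10.444 = 3.232 hours.
Z = (32 − 34) / 3.232 = -0.619
P(T ≤ 32) = Φ(-0.619) ≈ 0.268

0.268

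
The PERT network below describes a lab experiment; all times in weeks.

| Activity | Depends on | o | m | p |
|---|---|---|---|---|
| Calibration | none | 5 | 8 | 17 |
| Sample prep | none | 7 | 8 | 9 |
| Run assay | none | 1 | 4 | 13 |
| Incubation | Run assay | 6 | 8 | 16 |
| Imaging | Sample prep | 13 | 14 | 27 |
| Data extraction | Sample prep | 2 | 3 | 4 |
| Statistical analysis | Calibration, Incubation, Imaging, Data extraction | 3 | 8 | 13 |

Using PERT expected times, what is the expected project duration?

te_Calibration = (5 + 4·8 + 17)/6 = 54/6 = 9
te_Sample prep = (7 + 4·8 + 9)/6 = 48/6 = 8
te_Run assay = (1 + 4·4 + 13)/6 = 30/6 = 5
te_Incubation = (6 + 4·8 + 16)/6 = 54/6 = 9
te_Imaging = (13 + 4·14 + 27)/6 = 96/6 = 16
te_Data extraction = (2 + 4·3 + 4)/6 = 18/6 = 3
te_Statistical analysis = (3 + 4·8 + 13)/6 = 48/6 = 8

Forward pass:
ES_Calibration = 0; EF_Calibration = 9
ES_Sample prep = 0; EF_Sample prep = 8
ES_Run assay = 0; EF_Run assay = 5
ES_Incubation = 5; EF_Incubation = 5+9 = 14
ES_Imaging = 8; EF_Imaging = 8+16 = 24
ES_Data extraction = 8; EF_Data extraction = 8+3 = 11
ES_Statistical analysis = max(EF_Calibration=9, EF_Incubation=14, EF_Imaging=24, EF_Data extraction=11) = 24; EF_Statistical analysis = 24+8 = 32
Expected project duration μ = 32 weeks. Critical path: Sample prep → Imaging → Statistical analysis.

32 weeks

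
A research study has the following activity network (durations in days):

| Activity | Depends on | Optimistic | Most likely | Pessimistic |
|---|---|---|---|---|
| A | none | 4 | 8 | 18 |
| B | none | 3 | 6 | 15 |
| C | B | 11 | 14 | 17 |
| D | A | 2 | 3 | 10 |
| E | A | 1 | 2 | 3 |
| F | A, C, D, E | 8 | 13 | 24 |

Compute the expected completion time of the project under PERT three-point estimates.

35 days

te_A = (4 + 4·8 + 18)/6 = 54/6 = 9
te_B = (3 + 4·6 + 15)/6 = 42/6 = 7
te_C = (11 + 4·14 + 17)/6 = 84/6 = 14
te_D = (2 + 4·3 + 10)/6 = 24/6 = 4
te_E = (1 + 4·2 + 3)/6 = 12/6 = 2
te_F = (8 + 4·13 + 24)/6 = 84/6 = 14

Forward pass:
ES_A = 0; EF_A = 9
ES_B = 0; EF_B = 7
ES_C = 7; EF_C = 7+14 = 21
ES_D = 9; EF_D = 9+4 = 13
ES_E = 9; EF_E = 9+2 = 11
ES_F = max(EF_A=9, EF_C=21, EF_D=13, EF_E=11) = 21; EF_F = 21+14 = 35
Expected project duration μ = 35 days. Critical path: B → C → F.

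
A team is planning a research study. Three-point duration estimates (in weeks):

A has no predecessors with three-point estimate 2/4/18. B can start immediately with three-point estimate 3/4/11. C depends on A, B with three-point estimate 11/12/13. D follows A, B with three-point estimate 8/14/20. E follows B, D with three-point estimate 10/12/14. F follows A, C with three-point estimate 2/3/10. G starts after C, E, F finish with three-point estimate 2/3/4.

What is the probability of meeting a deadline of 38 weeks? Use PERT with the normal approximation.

0.810

te_A = (2 + 4·4 + 18)/6 = 36/6 = 6; σ²_A = ((18−2)/6)² = 7.111
te_B = (3 + 4·4 + 11)/6 = 30/6 = 5; σ²_B = ((11−3)/6)² = 1.778
te_C = (11 + 4·12 + 13)/6 = 72/6 = 12; σ²_C = ((13−11)/6)² = 0.111
te_D = (8 + 4·14 + 20)/6 = 84/6 = 14; σ²_D = ((20−8)/6)² = 4.000
te_E = (10 + 4·12 + 14)/6 = 72/6 = 12; σ²_E = ((14−10)/6)² = 0.444
te_F = (2 + 4·3 + 10)/6 = 24/6 = 4; σ²_F = ((10−2)/6)² = 1.778
te_G = (2 + 4·3 + 4)/6 = 18/6 = 3; σ²_G = ((4−2)/6)² = 0.111

Forward pass:
ES_A = 0; EF_A = 6
ES_B = 0; EF_B = 5
ES_C = max(EF_A=6, EF_B=5) = 6; EF_C = 6+12 = 18
ES_D = max(EF_A=6, EF_B=5) = 6; EF_D = 6+14 = 20
ES_E = max(EF_B=5, EF_D=20) = 20; EF_E = 20+12 = 32
ES_F = max(EF_A=6, EF_C=18) = 18; EF_F = 18+4 = 22
ES_G = max(EF_C=18, EF_E=32, EF_F=22) = 32; EF_G = 32+3 = 35
Expected project duration μ = 35 weeks. Critical path: A → D → E → G.

Variance along critical path = 7.111 + 4.000 + 0.444 + 0.111 = 11.667; σ = √11.667 = 3.416 weeks.
Z = (38 − 35) / 3.416 = 0.878
P(T ≤ 38) = Φ(0.878) ≈ 0.810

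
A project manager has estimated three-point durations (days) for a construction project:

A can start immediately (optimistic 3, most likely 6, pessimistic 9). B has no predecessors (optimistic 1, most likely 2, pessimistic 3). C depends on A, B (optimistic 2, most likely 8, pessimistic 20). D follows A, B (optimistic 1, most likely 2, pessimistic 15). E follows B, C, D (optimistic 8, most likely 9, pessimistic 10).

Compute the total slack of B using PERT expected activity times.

te_A = (3 + 4·6 + 9)/6 = 36/6 = 6
te_B = (1 + 4·2 + 3)/6 = 12/6 = 2
te_C = (2 + 4·8 + 20)/6 = 54/6 = 9
te_D = (1 + 4·2 + 15)/6 = 24/6 = 4
te_E = (8 + 4·9 + 10)/6 = 54/6 = 9

Forward pass:
ES_A = 0; EF_A = 6
ES_B = 0; EF_B = 2
ES_C = max(EF_A=6, EF_B=2) = 6; EF_C = 6+9 = 15
ES_D = max(EF_A=6, EF_B=2) = 6; EF_D = 6+4 = 10
ES_E = max(EF_B=2, EF_C=15, EF_D=10) = 15; EF_E = 15+9 = 24
Expected project duration μ = 24 days. Critical path: A → C → E.

Backward pass:
LF_E = 24; LS_E = 24−9 = 15
LF_D = LS_E = 15; LS_D = 15−4 = 11
LF_C = LS_E = 15; LS_C = 15−9 = 6
LF_B = min(LS_C=6, LS_D=11, LS_E=15) = 6; LS_B = 6−2 = 4
LF_A = min(LS_C=6, LS_D=11) = 6; LS_A = 6−6 = 0
Slack_B = LS_B − ES_B = 4 − 0 = 4

4 days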